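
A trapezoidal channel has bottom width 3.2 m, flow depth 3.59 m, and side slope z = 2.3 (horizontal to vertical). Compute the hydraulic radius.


For a trapezoidal section with side slope z:
A = (b + z*y)*y = (3.2 + 2.3*3.59)*3.59 = 41.131 m^2.
P = b + 2*y*sqrt(1 + z^2) = 3.2 + 2*3.59*sqrt(1 + 2.3^2) = 21.207 m.
R = A/P = 41.131 / 21.207 = 1.9395 m.

1.9395


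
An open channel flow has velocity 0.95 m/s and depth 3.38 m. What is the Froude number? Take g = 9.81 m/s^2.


The Froude number is defined as Fr = V / sqrt(g*y).
g*y = 9.81 * 3.38 = 33.1578.
sqrt(g*y) = sqrt(33.1578) = 5.7583.
Fr = 0.95 / 5.7583 = 0.165.

0.165


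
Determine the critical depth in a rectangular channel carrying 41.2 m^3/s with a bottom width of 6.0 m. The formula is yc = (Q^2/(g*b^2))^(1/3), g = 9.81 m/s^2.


Using yc = (Q^2 / (g * b^2))^(1/3):
Q^2 = 41.2^2 = 1697.44.
g * b^2 = 9.81 * 6.0^2 = 9.81 * 36.0 = 353.16.
Q^2 / (g*b^2) = 1697.44 / 353.16 = 4.8064.
yc = 4.8064^(1/3) = 1.6876 m.

1.6876


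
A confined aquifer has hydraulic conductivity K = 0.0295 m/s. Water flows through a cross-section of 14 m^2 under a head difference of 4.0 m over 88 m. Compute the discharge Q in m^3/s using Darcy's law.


Darcy's law: Q = K * A * i, where i = dh/L.
Hydraulic gradient i = 4.0 / 88 = 0.045455.
Q = 0.0295 * 14 * 0.045455
  = 0.0188 m^3/s.

0.0188


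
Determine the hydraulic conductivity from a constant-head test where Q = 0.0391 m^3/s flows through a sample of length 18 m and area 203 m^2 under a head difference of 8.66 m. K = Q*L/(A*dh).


From K = Q*L / (A*dh):
Numerator: Q*L = 0.0391 * 18 = 0.7038.
Denominator: A*dh = 203 * 8.66 = 1757.98.
K = 0.7038 / 1757.98 = 0.0004 m/s.

0.0004


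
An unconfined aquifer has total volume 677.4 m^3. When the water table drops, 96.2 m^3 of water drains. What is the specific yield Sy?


Specific yield Sy = Volume drained / Total volume.
Sy = 96.2 / 677.4
   = 0.142.

0.142


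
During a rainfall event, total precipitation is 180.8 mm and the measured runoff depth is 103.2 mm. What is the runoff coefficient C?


The runoff coefficient C = runoff depth / rainfall depth.
C = 103.2 / 180.8
  = 0.5708.

0.5708


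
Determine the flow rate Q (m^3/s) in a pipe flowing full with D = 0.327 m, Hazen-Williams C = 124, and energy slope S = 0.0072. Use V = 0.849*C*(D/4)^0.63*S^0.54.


For a full circular pipe, R = D/4 = 0.327/4 = 0.0818 m.
V = 0.849 * 124 * 0.0818^0.63 * 0.0072^0.54
  = 0.849 * 124 * 0.206475 * 0.069656
  = 1.5141 m/s.
Pipe area A = pi*D^2/4 = pi*0.327^2/4 = 0.084 m^2.
Q = A * V = 0.084 * 1.5141 = 0.1272 m^3/s.

0.1272


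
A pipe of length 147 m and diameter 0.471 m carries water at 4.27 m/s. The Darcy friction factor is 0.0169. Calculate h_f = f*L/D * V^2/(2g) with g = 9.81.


Darcy-Weisbach equation: h_f = f * (L/D) * V^2/(2g).
f * L/D = 0.0169 * 147/0.471 = 5.2745.
V^2/(2g) = 4.27^2 / (2*9.81) = 18.2329 / 19.62 = 0.9293 m.
h_f = 5.2745 * 0.9293 = 4.902 m.

4.902


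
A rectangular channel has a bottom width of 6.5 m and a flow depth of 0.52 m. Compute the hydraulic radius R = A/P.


For a rectangular section:
Flow area A = b * y = 6.5 * 0.52 = 3.38 m^2.
Wetted perimeter P = b + 2y = 6.5 + 2*0.52 = 7.54 m.
Hydraulic radius R = A/P = 3.38 / 7.54 = 0.4483 m.

0.4483


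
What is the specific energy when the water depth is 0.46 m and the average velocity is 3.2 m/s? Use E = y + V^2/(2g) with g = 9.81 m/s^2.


Specific energy E = y + V^2/(2g).
Velocity head = V^2/(2g) = 3.2^2 / (2*9.81) = 10.24 / 19.62 = 0.5219 m.
E = 0.46 + 0.5219 = 0.9819 m.

0.9819


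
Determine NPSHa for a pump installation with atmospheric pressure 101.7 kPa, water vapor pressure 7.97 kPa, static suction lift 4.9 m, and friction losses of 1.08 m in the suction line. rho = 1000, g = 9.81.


NPSHa = p_atm/(rho*g) - z_s - hf_s - p_vap/(rho*g).
p_atm/(rho*g) = 101.7*1000 / (1000*9.81) = 10.367 m.
p_vap/(rho*g) = 7.97*1000 / (1000*9.81) = 0.812 m.
NPSHa = 10.367 - 4.9 - 1.08 - 0.812
      = 3.57 m.

3.57


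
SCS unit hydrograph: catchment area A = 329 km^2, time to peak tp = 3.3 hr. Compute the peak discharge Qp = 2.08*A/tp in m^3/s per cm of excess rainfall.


SCS formula: Qp = 2.08 * A / tp.
Qp = 2.08 * 329 / 3.3
   = 684.32 / 3.3
   = 207.37 m^3/s per cm.

207.37


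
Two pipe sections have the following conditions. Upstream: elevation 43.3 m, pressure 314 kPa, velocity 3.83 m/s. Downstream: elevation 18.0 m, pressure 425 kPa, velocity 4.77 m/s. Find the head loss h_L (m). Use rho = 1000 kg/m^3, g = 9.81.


Total head at each section: H = z + p/(rho*g) + V^2/(2g).
H1 = 43.3 + 314*1000/(1000*9.81) + 3.83^2/(2*9.81)
   = 43.3 + 32.008 + 0.7477
   = 76.056 m.
H2 = 18.0 + 425*1000/(1000*9.81) + 4.77^2/(2*9.81)
   = 18.0 + 43.323 + 1.1597
   = 62.483 m.
h_L = H1 - H2 = 76.056 - 62.483 = 13.573 m.

13.573


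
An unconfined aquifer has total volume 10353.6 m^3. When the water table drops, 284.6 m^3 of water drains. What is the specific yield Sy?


Specific yield Sy = Volume drained / Total volume.
Sy = 284.6 / 10353.6
   = 0.0275.

0.0275


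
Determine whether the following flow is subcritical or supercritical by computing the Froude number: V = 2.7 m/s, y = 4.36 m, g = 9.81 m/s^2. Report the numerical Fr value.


The Froude number is defined as Fr = V / sqrt(g*y).
g*y = 9.81 * 4.36 = 42.7716.
sqrt(g*y) = sqrt(42.7716) = 6.54.
Fr = 2.7 / 6.54 = 0.4128.
Since Fr < 1, the flow is subcritical.

0.4128


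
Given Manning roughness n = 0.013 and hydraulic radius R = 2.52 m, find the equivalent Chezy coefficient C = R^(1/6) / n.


The Chezy coefficient relates to Manning's n through C = R^(1/6) / n.
R^(1/6) = 2.52^(1/6) = 1.166541.
C = 1.166541 / 0.013 = 89.73 m^(1/2)/s.

89.73


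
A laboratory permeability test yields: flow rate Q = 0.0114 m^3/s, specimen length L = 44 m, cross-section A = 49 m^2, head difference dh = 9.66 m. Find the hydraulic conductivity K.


From K = Q*L / (A*dh):
Numerator: Q*L = 0.0114 * 44 = 0.5016.
Denominator: A*dh = 49 * 9.66 = 473.34.
K = 0.5016 / 473.34 = 0.00106 m/s.

0.00106


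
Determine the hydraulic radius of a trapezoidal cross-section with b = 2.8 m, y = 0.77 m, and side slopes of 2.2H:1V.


For a trapezoidal section with side slope z:
A = (b + z*y)*y = (2.8 + 2.2*0.77)*0.77 = 3.46 m^2.
P = b + 2*y*sqrt(1 + z^2) = 2.8 + 2*0.77*sqrt(1 + 2.2^2) = 6.522 m.
R = A/P = 3.46 / 6.522 = 0.5306 m.

0.5306


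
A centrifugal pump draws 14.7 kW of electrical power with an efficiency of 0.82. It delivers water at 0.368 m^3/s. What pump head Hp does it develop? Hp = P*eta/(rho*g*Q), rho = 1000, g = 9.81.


Pump head formula: Hp = P * eta / (rho * g * Q).
Numerator: P * eta = 14.7 * 1000 * 0.82 = 12054.0 W.
Denominator: rho * g * Q = 1000 * 9.81 * 0.368 = 3610.08.
Hp = 12054.0 / 3610.08 = 3.34 m.

3.34


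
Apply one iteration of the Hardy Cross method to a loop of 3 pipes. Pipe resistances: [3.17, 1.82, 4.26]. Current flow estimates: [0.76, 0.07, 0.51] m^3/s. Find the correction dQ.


Numerator terms (r*Q*|Q|): 3.17*0.76*|0.76| = 1.831; 1.82*0.07*|0.07| = 0.0089; 4.26*0.51*|0.51| = 1.108.
Sum of numerator = 2.9479.
Denominator terms (r*|Q|): 3.17*|0.76| = 2.4092; 1.82*|0.07| = 0.1274; 4.26*|0.51| = 2.1726.
2 * sum of denominator = 2 * 4.7092 = 9.4184.
dQ = -2.9479 / 9.4184 = -0.313 m^3/s.

-0.313


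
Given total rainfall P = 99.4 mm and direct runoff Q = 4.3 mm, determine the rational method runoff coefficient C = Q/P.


The runoff coefficient C = runoff depth / rainfall depth.
C = 4.3 / 99.4
  = 0.0433.

0.0433


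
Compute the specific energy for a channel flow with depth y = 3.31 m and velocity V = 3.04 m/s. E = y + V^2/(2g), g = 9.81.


Specific energy E = y + V^2/(2g).
Velocity head = V^2/(2g) = 3.04^2 / (2*9.81) = 9.2416 / 19.62 = 0.471 m.
E = 3.31 + 0.471 = 3.781 m.

3.781


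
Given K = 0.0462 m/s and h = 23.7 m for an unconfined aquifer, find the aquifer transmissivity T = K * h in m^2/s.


Transmissivity is defined as T = K * h.
T = 0.0462 * 23.7
  = 1.0949 m^2/s.

1.0949


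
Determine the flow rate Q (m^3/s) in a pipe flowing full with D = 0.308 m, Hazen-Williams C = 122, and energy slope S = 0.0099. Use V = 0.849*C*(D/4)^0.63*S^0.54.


For a full circular pipe, R = D/4 = 0.308/4 = 0.077 m.
V = 0.849 * 122 * 0.077^0.63 * 0.0099^0.54
  = 0.849 * 122 * 0.198833 * 0.082726
  = 1.7037 m/s.
Pipe area A = pi*D^2/4 = pi*0.308^2/4 = 0.0745 m^2.
Q = A * V = 0.0745 * 1.7037 = 0.1269 m^3/s.

0.1269


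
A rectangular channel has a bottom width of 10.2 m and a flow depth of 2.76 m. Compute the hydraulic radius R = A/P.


For a rectangular section:
Flow area A = b * y = 10.2 * 2.76 = 28.15 m^2.
Wetted perimeter P = b + 2y = 10.2 + 2*2.76 = 15.72 m.
Hydraulic radius R = A/P = 28.15 / 15.72 = 1.7908 m.

1.7908


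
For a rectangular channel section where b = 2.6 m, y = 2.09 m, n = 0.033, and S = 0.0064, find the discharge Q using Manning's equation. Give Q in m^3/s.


For a rectangular channel, the cross-sectional area A = b * y = 2.6 * 2.09 = 5.43 m^2.
The wetted perimeter P = b + 2y = 2.6 + 2*2.09 = 6.78 m.
Hydraulic radius R = A/P = 5.43/6.78 = 0.8015 m.
Velocity V = (1/n)*R^(2/3)*S^(1/2) = (1/0.033)*0.8015^(2/3)*0.0064^(1/2) = 2.0917 m/s.
Discharge Q = A * V = 5.43 * 2.0917 = 11.366 m^3/s.

11.366


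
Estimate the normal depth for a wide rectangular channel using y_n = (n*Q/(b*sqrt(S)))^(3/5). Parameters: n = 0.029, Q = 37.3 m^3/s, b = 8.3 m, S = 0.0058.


We use the wide-channel approximation y_n = (n*Q/(b*sqrt(S)))^(3/5).
sqrt(S) = sqrt(0.0058) = 0.076158.
Numerator: n*Q = 0.029 * 37.3 = 1.0817.
Denominator: b*sqrt(S) = 8.3 * 0.076158 = 0.632111.
arg = 1.7113.
y_n = 1.7113^(3/5) = 1.3803 m.

1.3803


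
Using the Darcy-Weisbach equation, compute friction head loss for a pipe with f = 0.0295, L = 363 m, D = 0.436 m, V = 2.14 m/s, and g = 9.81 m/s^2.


Darcy-Weisbach equation: h_f = f * (L/D) * V^2/(2g).
f * L/D = 0.0295 * 363/0.436 = 24.5608.
V^2/(2g) = 2.14^2 / (2*9.81) = 4.5796 / 19.62 = 0.2334 m.
h_f = 24.5608 * 0.2334 = 5.733 m.

5.733


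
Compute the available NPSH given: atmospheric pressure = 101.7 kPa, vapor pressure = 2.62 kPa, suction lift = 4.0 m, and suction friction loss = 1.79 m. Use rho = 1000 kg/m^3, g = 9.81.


NPSHa = p_atm/(rho*g) - z_s - hf_s - p_vap/(rho*g).
p_atm/(rho*g) = 101.7*1000 / (1000*9.81) = 10.367 m.
p_vap/(rho*g) = 2.62*1000 / (1000*9.81) = 0.267 m.
NPSHa = 10.367 - 4.0 - 1.79 - 0.267
      = 4.31 m.

4.31


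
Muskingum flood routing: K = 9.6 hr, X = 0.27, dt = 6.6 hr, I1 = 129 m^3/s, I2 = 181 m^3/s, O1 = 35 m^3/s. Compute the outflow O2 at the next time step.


Muskingum coefficients:
denom = 2*K*(1-X) + dt = 2*9.6*(1-0.27) + 6.6 = 20.616.
C0 = (dt - 2*K*X)/denom = (6.6 - 2*9.6*0.27)/20.616 = 0.0687.
C1 = (dt + 2*K*X)/denom = (6.6 + 2*9.6*0.27)/20.616 = 0.5716.
C2 = (2*K*(1-X) - dt)/denom = 0.3597.
O2 = C0*I2 + C1*I1 + C2*O1
   = 0.0687*181 + 0.5716*129 + 0.3597*35
   = 98.76 m^3/s.

98.76


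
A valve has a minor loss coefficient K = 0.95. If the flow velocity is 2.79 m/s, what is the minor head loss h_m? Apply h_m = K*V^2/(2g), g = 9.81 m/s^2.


Minor loss formula: h_m = K * V^2/(2g).
V^2 = 2.79^2 = 7.7841.
V^2/(2g) = 7.7841 / 19.62 = 0.3967 m.
h_m = 0.95 * 0.3967 = 0.3769 m.

0.3769


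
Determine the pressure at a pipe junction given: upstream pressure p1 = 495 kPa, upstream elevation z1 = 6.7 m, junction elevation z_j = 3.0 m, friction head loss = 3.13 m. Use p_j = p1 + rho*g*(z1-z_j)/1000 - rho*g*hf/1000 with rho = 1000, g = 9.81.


Junction pressure: p_j = p1 + rho*g*(z1 - z_j)/1000 - rho*g*hf/1000.
Elevation term = 1000*9.81*(6.7 - 3.0)/1000 = 36.297 kPa.
Friction term = 1000*9.81*3.13/1000 = 30.705 kPa.
p_j = 495 + 36.297 - 30.705 = 500.59 kPa.

500.59


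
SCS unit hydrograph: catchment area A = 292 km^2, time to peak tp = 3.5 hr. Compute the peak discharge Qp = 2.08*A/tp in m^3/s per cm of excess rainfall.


SCS formula: Qp = 2.08 * A / tp.
Qp = 2.08 * 292 / 3.5
   = 607.36 / 3.5
   = 173.53 m^3/s per cm.

173.53


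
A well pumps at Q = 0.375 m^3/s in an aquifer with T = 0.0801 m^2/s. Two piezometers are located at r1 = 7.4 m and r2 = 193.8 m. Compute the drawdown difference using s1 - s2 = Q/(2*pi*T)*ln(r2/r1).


Thiem equation: s1 - s2 = Q/(2*pi*T) * ln(r2/r1).
ln(r2/r1) = ln(193.8/7.4) = 3.2653.
Q/(2*pi*T) = 0.375 / (2*pi*0.0801) = 0.375 / 0.5033 = 0.7451.
s1 - s2 = 0.7451 * 3.2653 = 2.433 m.

2.433


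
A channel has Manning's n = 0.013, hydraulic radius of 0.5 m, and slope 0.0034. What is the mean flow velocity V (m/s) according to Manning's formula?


Manning's equation gives V = (1/n) * R^(2/3) * S^(1/2).
First, compute R^(2/3) = 0.5^(2/3) = 0.63.
Next, S^(1/2) = 0.0034^(1/2) = 0.05831.
Then 1/n = 1/0.013 = 76.92.
V = 76.92 * 0.63 * 0.05831 = 2.8256 m/s.

2.8256


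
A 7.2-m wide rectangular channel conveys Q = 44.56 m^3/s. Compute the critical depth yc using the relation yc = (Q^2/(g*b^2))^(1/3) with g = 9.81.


Using yc = (Q^2 / (g * b^2))^(1/3):
Q^2 = 44.56^2 = 1985.59.
g * b^2 = 9.81 * 7.2^2 = 9.81 * 51.84 = 508.55.
Q^2 / (g*b^2) = 1985.59 / 508.55 = 3.9044.
yc = 3.9044^(1/3) = 1.5747 m.

1.5747


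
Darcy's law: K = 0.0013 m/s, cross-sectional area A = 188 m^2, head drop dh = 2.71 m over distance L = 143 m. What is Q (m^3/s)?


Darcy's law: Q = K * A * i, where i = dh/L.
Hydraulic gradient i = 2.71 / 143 = 0.018951.
Q = 0.0013 * 188 * 0.018951
  = 0.0046 m^3/s.

0.0046


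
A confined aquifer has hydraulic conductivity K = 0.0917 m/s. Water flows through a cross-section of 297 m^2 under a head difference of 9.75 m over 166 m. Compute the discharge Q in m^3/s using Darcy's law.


Darcy's law: Q = K * A * i, where i = dh/L.
Hydraulic gradient i = 9.75 / 166 = 0.058735.
Q = 0.0917 * 297 * 0.058735
  = 1.5996 m^3/s.

1.5996


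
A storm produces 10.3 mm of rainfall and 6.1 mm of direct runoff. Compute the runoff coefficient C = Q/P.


The runoff coefficient C = runoff depth / rainfall depth.
C = 6.1 / 10.3
  = 0.5922.

0.5922


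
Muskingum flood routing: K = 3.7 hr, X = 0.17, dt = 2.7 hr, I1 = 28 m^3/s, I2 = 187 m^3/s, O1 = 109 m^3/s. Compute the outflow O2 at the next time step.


Muskingum coefficients:
denom = 2*K*(1-X) + dt = 2*3.7*(1-0.17) + 2.7 = 8.842.
C0 = (dt - 2*K*X)/denom = (2.7 - 2*3.7*0.17)/8.842 = 0.1631.
C1 = (dt + 2*K*X)/denom = (2.7 + 2*3.7*0.17)/8.842 = 0.4476.
C2 = (2*K*(1-X) - dt)/denom = 0.3893.
O2 = C0*I2 + C1*I1 + C2*O1
   = 0.1631*187 + 0.4476*28 + 0.3893*109
   = 85.46 m^3/s.

85.46


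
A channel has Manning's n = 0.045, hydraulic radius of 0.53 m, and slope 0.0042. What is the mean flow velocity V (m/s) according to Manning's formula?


Manning's equation gives V = (1/n) * R^(2/3) * S^(1/2).
First, compute R^(2/3) = 0.53^(2/3) = 0.6549.
Next, S^(1/2) = 0.0042^(1/2) = 0.064807.
Then 1/n = 1/0.045 = 22.22.
V = 22.22 * 0.6549 * 0.064807 = 0.9432 m/s.

0.9432


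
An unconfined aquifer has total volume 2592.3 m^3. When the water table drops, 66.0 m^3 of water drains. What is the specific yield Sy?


Specific yield Sy = Volume drained / Total volume.
Sy = 66.0 / 2592.3
   = 0.0255.

0.0255


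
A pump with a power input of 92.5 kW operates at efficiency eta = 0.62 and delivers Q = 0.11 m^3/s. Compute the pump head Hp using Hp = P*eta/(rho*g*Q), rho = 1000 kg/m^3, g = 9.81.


Pump head formula: Hp = P * eta / (rho * g * Q).
Numerator: P * eta = 92.5 * 1000 * 0.62 = 57350.0 W.
Denominator: rho * g * Q = 1000 * 9.81 * 0.11 = 1079.1.
Hp = 57350.0 / 1079.1 = 53.15 m.

53.15


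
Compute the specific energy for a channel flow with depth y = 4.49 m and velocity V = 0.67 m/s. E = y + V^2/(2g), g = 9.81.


Specific energy E = y + V^2/(2g).
Velocity head = V^2/(2g) = 0.67^2 / (2*9.81) = 0.4489 / 19.62 = 0.0229 m.
E = 4.49 + 0.0229 = 4.5129 m.

4.5129


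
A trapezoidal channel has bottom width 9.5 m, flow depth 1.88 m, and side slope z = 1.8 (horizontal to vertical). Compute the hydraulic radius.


For a trapezoidal section with side slope z:
A = (b + z*y)*y = (9.5 + 1.8*1.88)*1.88 = 24.222 m^2.
P = b + 2*y*sqrt(1 + z^2) = 9.5 + 2*1.88*sqrt(1 + 1.8^2) = 17.242 m.
R = A/P = 24.222 / 17.242 = 1.4048 m.

1.4048


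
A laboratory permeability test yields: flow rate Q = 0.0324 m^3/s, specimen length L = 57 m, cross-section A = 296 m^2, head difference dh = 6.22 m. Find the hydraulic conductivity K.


From K = Q*L / (A*dh):
Numerator: Q*L = 0.0324 * 57 = 1.8468.
Denominator: A*dh = 296 * 6.22 = 1841.12.
K = 1.8468 / 1841.12 = 0.001003 m/s.

0.001003


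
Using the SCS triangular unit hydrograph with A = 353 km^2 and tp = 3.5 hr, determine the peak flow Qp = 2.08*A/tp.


SCS formula: Qp = 2.08 * A / tp.
Qp = 2.08 * 353 / 3.5
   = 734.24 / 3.5
   = 209.78 m^3/s per cm.

209.78


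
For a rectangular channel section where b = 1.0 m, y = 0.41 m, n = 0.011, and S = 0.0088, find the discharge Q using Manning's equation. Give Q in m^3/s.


For a rectangular channel, the cross-sectional area A = b * y = 1.0 * 0.41 = 0.41 m^2.
The wetted perimeter P = b + 2y = 1.0 + 2*0.41 = 1.82 m.
Hydraulic radius R = A/P = 0.41/1.82 = 0.2253 m.
Velocity V = (1/n)*R^(2/3)*S^(1/2) = (1/0.011)*0.2253^(2/3)*0.0088^(1/2) = 3.1574 m/s.
Discharge Q = A * V = 0.41 * 3.1574 = 1.295 m^3/s.

1.295


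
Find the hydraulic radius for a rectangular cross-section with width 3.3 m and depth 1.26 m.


For a rectangular section:
Flow area A = b * y = 3.3 * 1.26 = 4.16 m^2.
Wetted perimeter P = b + 2y = 3.3 + 2*1.26 = 5.82 m.
Hydraulic radius R = A/P = 4.16 / 5.82 = 0.7144 m.

0.7144


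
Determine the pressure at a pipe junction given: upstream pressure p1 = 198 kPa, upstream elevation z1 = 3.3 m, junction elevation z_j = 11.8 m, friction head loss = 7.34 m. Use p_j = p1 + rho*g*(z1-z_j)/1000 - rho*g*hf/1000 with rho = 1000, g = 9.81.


Junction pressure: p_j = p1 + rho*g*(z1 - z_j)/1000 - rho*g*hf/1000.
Elevation term = 1000*9.81*(3.3 - 11.8)/1000 = -83.385 kPa.
Friction term = 1000*9.81*7.34/1000 = 72.005 kPa.
p_j = 198 + -83.385 - 72.005 = 42.61 kPa.

42.61


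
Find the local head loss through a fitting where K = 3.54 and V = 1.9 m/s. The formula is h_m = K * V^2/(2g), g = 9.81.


Minor loss formula: h_m = K * V^2/(2g).
V^2 = 1.9^2 = 3.61.
V^2/(2g) = 3.61 / 19.62 = 0.184 m.
h_m = 3.54 * 0.184 = 0.6513 m.

0.6513


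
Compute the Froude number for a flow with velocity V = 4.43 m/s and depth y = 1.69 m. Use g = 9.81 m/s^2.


The Froude number is defined as Fr = V / sqrt(g*y).
g*y = 9.81 * 1.69 = 16.5789.
sqrt(g*y) = sqrt(16.5789) = 4.0717.
Fr = 4.43 / 4.0717 = 1.088.

1.088


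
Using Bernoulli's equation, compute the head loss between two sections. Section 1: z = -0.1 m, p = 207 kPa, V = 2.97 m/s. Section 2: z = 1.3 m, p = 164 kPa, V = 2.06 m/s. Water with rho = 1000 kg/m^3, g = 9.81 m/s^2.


Total head at each section: H = z + p/(rho*g) + V^2/(2g).
H1 = -0.1 + 207*1000/(1000*9.81) + 2.97^2/(2*9.81)
   = -0.1 + 21.101 + 0.4496
   = 21.451 m.
H2 = 1.3 + 164*1000/(1000*9.81) + 2.06^2/(2*9.81)
   = 1.3 + 16.718 + 0.2163
   = 18.234 m.
h_L = H1 - H2 = 21.451 - 18.234 = 3.217 m.

3.217


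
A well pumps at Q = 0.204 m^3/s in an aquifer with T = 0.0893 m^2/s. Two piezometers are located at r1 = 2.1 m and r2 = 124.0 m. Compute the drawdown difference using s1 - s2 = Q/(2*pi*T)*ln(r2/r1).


Thiem equation: s1 - s2 = Q/(2*pi*T) * ln(r2/r1).
ln(r2/r1) = ln(124.0/2.1) = 4.0783.
Q/(2*pi*T) = 0.204 / (2*pi*0.0893) = 0.204 / 0.5611 = 0.3636.
s1 - s2 = 0.3636 * 4.0783 = 1.4828 m.

1.4828


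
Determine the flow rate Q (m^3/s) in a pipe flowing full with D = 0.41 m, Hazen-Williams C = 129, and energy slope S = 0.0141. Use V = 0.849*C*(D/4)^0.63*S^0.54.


For a full circular pipe, R = D/4 = 0.41/4 = 0.1025 m.
V = 0.849 * 129 * 0.1025^0.63 * 0.0141^0.54
  = 0.849 * 129 * 0.238098 * 0.100133
  = 2.6111 m/s.
Pipe area A = pi*D^2/4 = pi*0.41^2/4 = 0.132 m^2.
Q = A * V = 0.132 * 2.6111 = 0.3447 m^3/s.

0.3447


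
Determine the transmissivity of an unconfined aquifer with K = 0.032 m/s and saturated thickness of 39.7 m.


Transmissivity is defined as T = K * h.
T = 0.032 * 39.7
  = 1.2704 m^2/s.

1.2704


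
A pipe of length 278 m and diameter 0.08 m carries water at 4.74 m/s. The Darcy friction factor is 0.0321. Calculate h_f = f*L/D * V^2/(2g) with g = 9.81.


Darcy-Weisbach equation: h_f = f * (L/D) * V^2/(2g).
f * L/D = 0.0321 * 278/0.08 = 111.5475.
V^2/(2g) = 4.74^2 / (2*9.81) = 22.4676 / 19.62 = 1.1451 m.
h_f = 111.5475 * 1.1451 = 127.737 m.

127.737


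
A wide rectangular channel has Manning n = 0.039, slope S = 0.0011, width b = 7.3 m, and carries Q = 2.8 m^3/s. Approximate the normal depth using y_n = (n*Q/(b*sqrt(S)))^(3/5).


We use the wide-channel approximation y_n = (n*Q/(b*sqrt(S)))^(3/5).
sqrt(S) = sqrt(0.0011) = 0.033166.
Numerator: n*Q = 0.039 * 2.8 = 0.1092.
Denominator: b*sqrt(S) = 7.3 * 0.033166 = 0.242112.
arg = 0.451.
y_n = 0.451^(3/5) = 0.6202 m.

0.6202


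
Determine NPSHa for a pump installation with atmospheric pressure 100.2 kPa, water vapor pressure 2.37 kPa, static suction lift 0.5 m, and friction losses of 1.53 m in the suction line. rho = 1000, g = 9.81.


NPSHa = p_atm/(rho*g) - z_s - hf_s - p_vap/(rho*g).
p_atm/(rho*g) = 100.2*1000 / (1000*9.81) = 10.214 m.
p_vap/(rho*g) = 2.37*1000 / (1000*9.81) = 0.242 m.
NPSHa = 10.214 - 0.5 - 1.53 - 0.242
      = 7.94 m.

7.94


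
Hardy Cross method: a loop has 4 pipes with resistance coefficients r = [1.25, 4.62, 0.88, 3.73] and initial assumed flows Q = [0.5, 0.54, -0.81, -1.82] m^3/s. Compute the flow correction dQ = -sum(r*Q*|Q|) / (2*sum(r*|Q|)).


Numerator terms (r*Q*|Q|): 1.25*0.5*|0.5| = 0.3125; 4.62*0.54*|0.54| = 1.3472; 0.88*-0.81*|-0.81| = -0.5774; 3.73*-1.82*|-1.82| = -12.3553.
Sum of numerator = -11.2729.
Denominator terms (r*|Q|): 1.25*|0.5| = 0.625; 4.62*|0.54| = 2.4948; 0.88*|-0.81| = 0.7128; 3.73*|-1.82| = 6.7886.
2 * sum of denominator = 2 * 10.6212 = 21.2424.
dQ = --11.2729 / 21.2424 = 0.5307 m^3/s.

0.5307


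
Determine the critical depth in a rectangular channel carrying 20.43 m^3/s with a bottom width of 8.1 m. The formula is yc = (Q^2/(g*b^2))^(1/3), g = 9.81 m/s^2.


Using yc = (Q^2 / (g * b^2))^(1/3):
Q^2 = 20.43^2 = 417.38.
g * b^2 = 9.81 * 8.1^2 = 9.81 * 65.61 = 643.63.
Q^2 / (g*b^2) = 417.38 / 643.63 = 0.6485.
yc = 0.6485^(1/3) = 0.8656 m.

0.8656


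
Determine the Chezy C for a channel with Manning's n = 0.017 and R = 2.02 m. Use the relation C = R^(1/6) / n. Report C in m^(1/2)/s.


The Chezy coefficient relates to Manning's n through C = R^(1/6) / n.
R^(1/6) = 2.02^(1/6) = 1.124325.
C = 1.124325 / 0.017 = 66.14 m^(1/2)/s.

66.14


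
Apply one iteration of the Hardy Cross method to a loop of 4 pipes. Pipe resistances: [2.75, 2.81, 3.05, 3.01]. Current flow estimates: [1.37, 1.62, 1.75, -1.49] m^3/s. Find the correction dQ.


Numerator terms (r*Q*|Q|): 2.75*1.37*|1.37| = 5.1615; 2.81*1.62*|1.62| = 7.3746; 3.05*1.75*|1.75| = 9.3406; 3.01*-1.49*|-1.49| = -6.6825.
Sum of numerator = 15.1942.
Denominator terms (r*|Q|): 2.75*|1.37| = 3.7675; 2.81*|1.62| = 4.5522; 3.05*|1.75| = 5.3375; 3.01*|-1.49| = 4.4849.
2 * sum of denominator = 2 * 18.1421 = 36.2842.
dQ = -15.1942 / 36.2842 = -0.4188 m^3/s.

-0.4188


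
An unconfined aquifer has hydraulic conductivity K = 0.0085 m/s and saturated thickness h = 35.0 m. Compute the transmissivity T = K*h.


Transmissivity is defined as T = K * h.
T = 0.0085 * 35.0
  = 0.2975 m^2/s.

0.2975


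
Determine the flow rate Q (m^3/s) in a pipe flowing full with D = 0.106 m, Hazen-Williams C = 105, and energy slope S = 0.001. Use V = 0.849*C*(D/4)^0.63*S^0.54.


For a full circular pipe, R = D/4 = 0.106/4 = 0.0265 m.
V = 0.849 * 105 * 0.0265^0.63 * 0.001^0.54
  = 0.849 * 105 * 0.101542 * 0.023988
  = 0.2171 m/s.
Pipe area A = pi*D^2/4 = pi*0.106^2/4 = 0.0088 m^2.
Q = A * V = 0.0088 * 0.2171 = 0.0019 m^3/s.

0.0019


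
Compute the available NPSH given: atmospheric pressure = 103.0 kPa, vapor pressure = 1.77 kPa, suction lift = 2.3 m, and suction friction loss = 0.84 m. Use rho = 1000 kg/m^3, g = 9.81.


NPSHa = p_atm/(rho*g) - z_s - hf_s - p_vap/(rho*g).
p_atm/(rho*g) = 103.0*1000 / (1000*9.81) = 10.499 m.
p_vap/(rho*g) = 1.77*1000 / (1000*9.81) = 0.18 m.
NPSHa = 10.499 - 2.3 - 0.84 - 0.18
      = 7.18 m.

7.18


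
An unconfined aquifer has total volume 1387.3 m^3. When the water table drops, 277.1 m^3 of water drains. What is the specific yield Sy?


Specific yield Sy = Volume drained / Total volume.
Sy = 277.1 / 1387.3
   = 0.1997.

0.1997


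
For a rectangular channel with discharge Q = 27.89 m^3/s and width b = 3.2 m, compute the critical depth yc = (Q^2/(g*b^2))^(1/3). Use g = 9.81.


Using yc = (Q^2 / (g * b^2))^(1/3):
Q^2 = 27.89^2 = 777.85.
g * b^2 = 9.81 * 3.2^2 = 9.81 * 10.24 = 100.45.
Q^2 / (g*b^2) = 777.85 / 100.45 = 7.7437.
yc = 7.7437^(1/3) = 1.9784 m.

1.9784


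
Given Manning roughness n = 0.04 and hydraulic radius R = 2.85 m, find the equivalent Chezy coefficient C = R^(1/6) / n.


The Chezy coefficient relates to Manning's n through C = R^(1/6) / n.
R^(1/6) = 2.85^(1/6) = 1.190714.
C = 1.190714 / 0.04 = 29.77 m^(1/2)/s.

29.77


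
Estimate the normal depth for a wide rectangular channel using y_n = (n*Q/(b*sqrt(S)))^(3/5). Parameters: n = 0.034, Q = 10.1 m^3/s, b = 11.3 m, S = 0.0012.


We use the wide-channel approximation y_n = (n*Q/(b*sqrt(S)))^(3/5).
sqrt(S) = sqrt(0.0012) = 0.034641.
Numerator: n*Q = 0.034 * 10.1 = 0.3434.
Denominator: b*sqrt(S) = 11.3 * 0.034641 = 0.391443.
arg = 0.8773.
y_n = 0.8773^(3/5) = 0.9244 m.

0.9244


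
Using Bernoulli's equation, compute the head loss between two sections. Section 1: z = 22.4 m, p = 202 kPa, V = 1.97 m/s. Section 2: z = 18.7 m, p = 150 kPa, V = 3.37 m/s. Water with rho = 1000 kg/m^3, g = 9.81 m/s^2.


Total head at each section: H = z + p/(rho*g) + V^2/(2g).
H1 = 22.4 + 202*1000/(1000*9.81) + 1.97^2/(2*9.81)
   = 22.4 + 20.591 + 0.1978
   = 43.189 m.
H2 = 18.7 + 150*1000/(1000*9.81) + 3.37^2/(2*9.81)
   = 18.7 + 15.291 + 0.5788
   = 34.569 m.
h_L = H1 - H2 = 43.189 - 34.569 = 8.62 m.

8.62


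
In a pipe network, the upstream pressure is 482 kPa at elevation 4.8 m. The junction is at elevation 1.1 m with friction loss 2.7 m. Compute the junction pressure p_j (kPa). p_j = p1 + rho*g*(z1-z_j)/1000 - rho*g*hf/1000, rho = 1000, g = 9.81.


Junction pressure: p_j = p1 + rho*g*(z1 - z_j)/1000 - rho*g*hf/1000.
Elevation term = 1000*9.81*(4.8 - 1.1)/1000 = 36.297 kPa.
Friction term = 1000*9.81*2.7/1000 = 26.487 kPa.
p_j = 482 + 36.297 - 26.487 = 491.81 kPa.

491.81


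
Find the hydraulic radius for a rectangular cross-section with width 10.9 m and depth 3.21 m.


For a rectangular section:
Flow area A = b * y = 10.9 * 3.21 = 34.99 m^2.
Wetted perimeter P = b + 2y = 10.9 + 2*3.21 = 17.32 m.
Hydraulic radius R = A/P = 34.99 / 17.32 = 2.0202 m.

2.0202


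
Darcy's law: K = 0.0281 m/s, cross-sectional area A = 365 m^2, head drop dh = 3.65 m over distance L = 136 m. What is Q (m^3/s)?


Darcy's law: Q = K * A * i, where i = dh/L.
Hydraulic gradient i = 3.65 / 136 = 0.026838.
Q = 0.0281 * 365 * 0.026838
  = 0.2753 m^3/s.

0.2753


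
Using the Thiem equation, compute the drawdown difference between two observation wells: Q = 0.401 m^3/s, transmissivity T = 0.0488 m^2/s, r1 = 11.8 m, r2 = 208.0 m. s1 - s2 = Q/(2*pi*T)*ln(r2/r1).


Thiem equation: s1 - s2 = Q/(2*pi*T) * ln(r2/r1).
ln(r2/r1) = ln(208.0/11.8) = 2.8694.
Q/(2*pi*T) = 0.401 / (2*pi*0.0488) = 0.401 / 0.3066 = 1.3078.
s1 - s2 = 1.3078 * 2.8694 = 3.7527 m.

3.7527


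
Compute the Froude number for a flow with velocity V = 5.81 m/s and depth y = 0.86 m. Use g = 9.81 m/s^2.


The Froude number is defined as Fr = V / sqrt(g*y).
g*y = 9.81 * 0.86 = 8.4366.
sqrt(g*y) = sqrt(8.4366) = 2.9046.
Fr = 5.81 / 2.9046 = 2.0003.

2.0003


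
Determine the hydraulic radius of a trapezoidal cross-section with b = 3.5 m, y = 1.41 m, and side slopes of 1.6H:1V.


For a trapezoidal section with side slope z:
A = (b + z*y)*y = (3.5 + 1.6*1.41)*1.41 = 8.116 m^2.
P = b + 2*y*sqrt(1 + z^2) = 3.5 + 2*1.41*sqrt(1 + 1.6^2) = 8.821 m.
R = A/P = 8.116 / 8.821 = 0.9201 m.

0.9201


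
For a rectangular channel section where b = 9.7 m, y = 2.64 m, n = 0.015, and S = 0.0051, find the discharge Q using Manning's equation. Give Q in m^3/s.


For a rectangular channel, the cross-sectional area A = b * y = 9.7 * 2.64 = 25.61 m^2.
The wetted perimeter P = b + 2y = 9.7 + 2*2.64 = 14.98 m.
Hydraulic radius R = A/P = 25.61/14.98 = 1.7095 m.
Velocity V = (1/n)*R^(2/3)*S^(1/2) = (1/0.015)*1.7095^(2/3)*0.0051^(1/2) = 6.8067 m/s.
Discharge Q = A * V = 25.61 * 6.8067 = 174.306 m^3/s.

174.306


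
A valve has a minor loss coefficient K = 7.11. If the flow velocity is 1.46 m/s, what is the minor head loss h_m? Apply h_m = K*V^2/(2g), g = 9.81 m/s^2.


Minor loss formula: h_m = K * V^2/(2g).
V^2 = 1.46^2 = 2.1316.
V^2/(2g) = 2.1316 / 19.62 = 0.1086 m.
h_m = 7.11 * 0.1086 = 0.7725 m.

0.7725


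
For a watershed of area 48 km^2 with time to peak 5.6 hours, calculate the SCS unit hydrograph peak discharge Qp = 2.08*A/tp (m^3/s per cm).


SCS formula: Qp = 2.08 * A / tp.
Qp = 2.08 * 48 / 5.6
   = 99.84 / 5.6
   = 17.83 m^3/s per cm.

17.83


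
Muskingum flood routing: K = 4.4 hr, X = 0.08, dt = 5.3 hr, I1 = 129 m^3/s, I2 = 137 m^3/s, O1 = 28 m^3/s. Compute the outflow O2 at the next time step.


Muskingum coefficients:
denom = 2*K*(1-X) + dt = 2*4.4*(1-0.08) + 5.3 = 13.396.
C0 = (dt - 2*K*X)/denom = (5.3 - 2*4.4*0.08)/13.396 = 0.3431.
C1 = (dt + 2*K*X)/denom = (5.3 + 2*4.4*0.08)/13.396 = 0.4482.
C2 = (2*K*(1-X) - dt)/denom = 0.2087.
O2 = C0*I2 + C1*I1 + C2*O1
   = 0.3431*137 + 0.4482*129 + 0.2087*28
   = 110.66 m^3/s.

110.66


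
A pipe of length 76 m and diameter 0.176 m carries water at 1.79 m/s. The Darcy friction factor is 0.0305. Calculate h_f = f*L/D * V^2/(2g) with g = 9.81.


Darcy-Weisbach equation: h_f = f * (L/D) * V^2/(2g).
f * L/D = 0.0305 * 76/0.176 = 13.1705.
V^2/(2g) = 1.79^2 / (2*9.81) = 3.2041 / 19.62 = 0.1633 m.
h_f = 13.1705 * 0.1633 = 2.151 m.

2.151


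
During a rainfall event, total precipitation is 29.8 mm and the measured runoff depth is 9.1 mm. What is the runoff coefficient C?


The runoff coefficient C = runoff depth / rainfall depth.
C = 9.1 / 29.8
  = 0.3054.

0.3054


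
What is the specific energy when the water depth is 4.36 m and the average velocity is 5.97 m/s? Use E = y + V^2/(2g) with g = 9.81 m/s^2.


Specific energy E = y + V^2/(2g).
Velocity head = V^2/(2g) = 5.97^2 / (2*9.81) = 35.6409 / 19.62 = 1.8166 m.
E = 4.36 + 1.8166 = 6.1766 m.

6.1766


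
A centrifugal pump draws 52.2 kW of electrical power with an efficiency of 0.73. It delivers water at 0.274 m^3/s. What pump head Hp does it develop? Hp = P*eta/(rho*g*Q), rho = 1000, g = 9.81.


Pump head formula: Hp = P * eta / (rho * g * Q).
Numerator: P * eta = 52.2 * 1000 * 0.73 = 38106.0 W.
Denominator: rho * g * Q = 1000 * 9.81 * 0.274 = 2687.94.
Hp = 38106.0 / 2687.94 = 14.18 m.

14.18


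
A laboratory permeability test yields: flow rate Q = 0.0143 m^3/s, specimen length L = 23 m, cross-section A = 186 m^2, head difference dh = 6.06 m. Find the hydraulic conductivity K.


From K = Q*L / (A*dh):
Numerator: Q*L = 0.0143 * 23 = 0.3289.
Denominator: A*dh = 186 * 6.06 = 1127.16.
K = 0.3289 / 1127.16 = 0.000292 m/s.

0.000292


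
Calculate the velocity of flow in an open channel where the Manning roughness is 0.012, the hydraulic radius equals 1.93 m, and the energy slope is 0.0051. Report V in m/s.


Manning's equation gives V = (1/n) * R^(2/3) * S^(1/2).
First, compute R^(2/3) = 1.93^(2/3) = 1.5501.
Next, S^(1/2) = 0.0051^(1/2) = 0.071414.
Then 1/n = 1/0.012 = 83.33.
V = 83.33 * 1.5501 * 0.071414 = 9.2252 m/s.

9.2252


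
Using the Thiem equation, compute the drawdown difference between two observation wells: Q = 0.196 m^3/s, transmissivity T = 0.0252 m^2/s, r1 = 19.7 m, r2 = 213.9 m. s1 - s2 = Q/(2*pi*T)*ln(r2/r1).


Thiem equation: s1 - s2 = Q/(2*pi*T) * ln(r2/r1).
ln(r2/r1) = ln(213.9/19.7) = 2.3849.
Q/(2*pi*T) = 0.196 / (2*pi*0.0252) = 0.196 / 0.1583 = 1.2379.
s1 - s2 = 1.2379 * 2.3849 = 2.9522 m.

2.9522


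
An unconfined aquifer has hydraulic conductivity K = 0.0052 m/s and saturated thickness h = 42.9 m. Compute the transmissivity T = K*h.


Transmissivity is defined as T = K * h.
T = 0.0052 * 42.9
  = 0.2231 m^2/s.

0.2231


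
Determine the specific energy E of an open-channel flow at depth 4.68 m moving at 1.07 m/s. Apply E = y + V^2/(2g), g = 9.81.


Specific energy E = y + V^2/(2g).
Velocity head = V^2/(2g) = 1.07^2 / (2*9.81) = 1.1449 / 19.62 = 0.0584 m.
E = 4.68 + 0.0584 = 4.7384 m.

4.7384


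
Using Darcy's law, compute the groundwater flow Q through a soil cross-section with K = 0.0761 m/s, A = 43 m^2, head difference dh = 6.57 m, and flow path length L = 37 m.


Darcy's law: Q = K * A * i, where i = dh/L.
Hydraulic gradient i = 6.57 / 37 = 0.177568.
Q = 0.0761 * 43 * 0.177568
  = 0.5811 m^3/s.

0.5811


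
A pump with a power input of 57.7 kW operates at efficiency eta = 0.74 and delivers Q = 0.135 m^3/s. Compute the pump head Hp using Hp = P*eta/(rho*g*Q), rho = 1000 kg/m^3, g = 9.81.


Pump head formula: Hp = P * eta / (rho * g * Q).
Numerator: P * eta = 57.7 * 1000 * 0.74 = 42698.0 W.
Denominator: rho * g * Q = 1000 * 9.81 * 0.135 = 1324.35.
Hp = 42698.0 / 1324.35 = 32.24 m.

32.24


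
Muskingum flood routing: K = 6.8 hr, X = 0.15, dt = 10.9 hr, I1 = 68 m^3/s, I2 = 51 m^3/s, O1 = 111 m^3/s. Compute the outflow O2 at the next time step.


Muskingum coefficients:
denom = 2*K*(1-X) + dt = 2*6.8*(1-0.15) + 10.9 = 22.46.
C0 = (dt - 2*K*X)/denom = (10.9 - 2*6.8*0.15)/22.46 = 0.3945.
C1 = (dt + 2*K*X)/denom = (10.9 + 2*6.8*0.15)/22.46 = 0.5761.
C2 = (2*K*(1-X) - dt)/denom = 0.0294.
O2 = C0*I2 + C1*I1 + C2*O1
   = 0.3945*51 + 0.5761*68 + 0.0294*111
   = 62.56 m^3/s.

62.56


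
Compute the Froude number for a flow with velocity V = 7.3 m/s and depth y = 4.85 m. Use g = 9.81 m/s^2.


The Froude number is defined as Fr = V / sqrt(g*y).
g*y = 9.81 * 4.85 = 47.5785.
sqrt(g*y) = sqrt(47.5785) = 6.8977.
Fr = 7.3 / 6.8977 = 1.0583.

1.0583


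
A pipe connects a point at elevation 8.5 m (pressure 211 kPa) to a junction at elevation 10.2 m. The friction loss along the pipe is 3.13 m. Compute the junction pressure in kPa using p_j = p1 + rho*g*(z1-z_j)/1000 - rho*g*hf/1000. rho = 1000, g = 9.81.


Junction pressure: p_j = p1 + rho*g*(z1 - z_j)/1000 - rho*g*hf/1000.
Elevation term = 1000*9.81*(8.5 - 10.2)/1000 = -16.677 kPa.
Friction term = 1000*9.81*3.13/1000 = 30.705 kPa.
p_j = 211 + -16.677 - 30.705 = 163.62 kPa.

163.62


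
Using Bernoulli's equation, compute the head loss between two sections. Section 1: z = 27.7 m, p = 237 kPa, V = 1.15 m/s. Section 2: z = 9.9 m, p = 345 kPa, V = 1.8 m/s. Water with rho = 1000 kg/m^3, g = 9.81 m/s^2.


Total head at each section: H = z + p/(rho*g) + V^2/(2g).
H1 = 27.7 + 237*1000/(1000*9.81) + 1.15^2/(2*9.81)
   = 27.7 + 24.159 + 0.0674
   = 51.926 m.
H2 = 9.9 + 345*1000/(1000*9.81) + 1.8^2/(2*9.81)
   = 9.9 + 35.168 + 0.1651
   = 45.233 m.
h_L = H1 - H2 = 51.926 - 45.233 = 6.693 m.

6.693


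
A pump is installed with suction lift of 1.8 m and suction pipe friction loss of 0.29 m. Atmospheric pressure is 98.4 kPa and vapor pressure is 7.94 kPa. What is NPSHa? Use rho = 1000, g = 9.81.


NPSHa = p_atm/(rho*g) - z_s - hf_s - p_vap/(rho*g).
p_atm/(rho*g) = 98.4*1000 / (1000*9.81) = 10.031 m.
p_vap/(rho*g) = 7.94*1000 / (1000*9.81) = 0.809 m.
NPSHa = 10.031 - 1.8 - 0.29 - 0.809
      = 7.13 m.

7.13


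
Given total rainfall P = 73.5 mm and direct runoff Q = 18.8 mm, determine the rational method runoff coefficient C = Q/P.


The runoff coefficient C = runoff depth / rainfall depth.
C = 18.8 / 73.5
  = 0.2558.

0.2558


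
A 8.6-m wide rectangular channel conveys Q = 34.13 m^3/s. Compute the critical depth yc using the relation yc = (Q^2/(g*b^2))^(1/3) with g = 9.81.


Using yc = (Q^2 / (g * b^2))^(1/3):
Q^2 = 34.13^2 = 1164.86.
g * b^2 = 9.81 * 8.6^2 = 9.81 * 73.96 = 725.55.
Q^2 / (g*b^2) = 1164.86 / 725.55 = 1.6055.
yc = 1.6055^(1/3) = 1.1709 m.

1.1709


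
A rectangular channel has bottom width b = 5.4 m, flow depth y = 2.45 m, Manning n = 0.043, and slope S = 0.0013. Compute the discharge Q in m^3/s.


For a rectangular channel, the cross-sectional area A = b * y = 5.4 * 2.45 = 13.23 m^2.
The wetted perimeter P = b + 2y = 5.4 + 2*2.45 = 10.3 m.
Hydraulic radius R = A/P = 13.23/10.3 = 1.2845 m.
Velocity V = (1/n)*R^(2/3)*S^(1/2) = (1/0.043)*1.2845^(2/3)*0.0013^(1/2) = 0.9908 m/s.
Discharge Q = A * V = 13.23 * 0.9908 = 13.108 m^3/s.

13.108


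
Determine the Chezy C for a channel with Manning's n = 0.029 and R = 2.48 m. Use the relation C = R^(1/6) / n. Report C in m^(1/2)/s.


The Chezy coefficient relates to Manning's n through C = R^(1/6) / n.
R^(1/6) = 2.48^(1/6) = 1.163435.
C = 1.163435 / 0.029 = 40.12 m^(1/2)/s.

40.12


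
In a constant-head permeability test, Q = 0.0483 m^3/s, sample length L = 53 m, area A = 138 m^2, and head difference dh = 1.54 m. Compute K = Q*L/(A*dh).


From K = Q*L / (A*dh):
Numerator: Q*L = 0.0483 * 53 = 2.5599.
Denominator: A*dh = 138 * 1.54 = 212.52.
K = 2.5599 / 212.52 = 0.012045 m/s.

0.012045


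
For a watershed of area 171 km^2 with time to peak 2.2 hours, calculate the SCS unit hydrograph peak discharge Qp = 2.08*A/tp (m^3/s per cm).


SCS formula: Qp = 2.08 * A / tp.
Qp = 2.08 * 171 / 2.2
   = 355.68 / 2.2
   = 161.67 m^3/s per cm.

161.67


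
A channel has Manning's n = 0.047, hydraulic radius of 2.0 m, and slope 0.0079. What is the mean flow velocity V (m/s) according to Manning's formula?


Manning's equation gives V = (1/n) * R^(2/3) * S^(1/2).
First, compute R^(2/3) = 2.0^(2/3) = 1.5874.
Next, S^(1/2) = 0.0079^(1/2) = 0.088882.
Then 1/n = 1/0.047 = 21.28.
V = 21.28 * 1.5874 * 0.088882 = 3.0019 m/s.

3.0019


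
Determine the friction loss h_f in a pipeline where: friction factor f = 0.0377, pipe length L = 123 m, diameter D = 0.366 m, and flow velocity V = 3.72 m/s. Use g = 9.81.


Darcy-Weisbach equation: h_f = f * (L/D) * V^2/(2g).
f * L/D = 0.0377 * 123/0.366 = 12.6697.
V^2/(2g) = 3.72^2 / (2*9.81) = 13.8384 / 19.62 = 0.7053 m.
h_f = 12.6697 * 0.7053 = 8.936 m.

8.936


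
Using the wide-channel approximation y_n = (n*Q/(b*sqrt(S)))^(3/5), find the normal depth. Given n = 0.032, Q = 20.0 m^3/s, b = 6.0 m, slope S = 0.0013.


We use the wide-channel approximation y_n = (n*Q/(b*sqrt(S)))^(3/5).
sqrt(S) = sqrt(0.0013) = 0.036056.
Numerator: n*Q = 0.032 * 20.0 = 0.64.
Denominator: b*sqrt(S) = 6.0 * 0.036056 = 0.216336.
arg = 2.9584.
y_n = 2.9584^(3/5) = 1.9171 m.

1.9171


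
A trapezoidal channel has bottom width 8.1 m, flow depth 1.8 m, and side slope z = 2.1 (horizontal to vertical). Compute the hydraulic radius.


For a trapezoidal section with side slope z:
A = (b + z*y)*y = (8.1 + 2.1*1.8)*1.8 = 21.384 m^2.
P = b + 2*y*sqrt(1 + z^2) = 8.1 + 2*1.8*sqrt(1 + 2.1^2) = 16.473 m.
R = A/P = 21.384 / 16.473 = 1.2981 m.

1.2981


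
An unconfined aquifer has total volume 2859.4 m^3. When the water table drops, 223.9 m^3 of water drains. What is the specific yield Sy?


Specific yield Sy = Volume drained / Total volume.
Sy = 223.9 / 2859.4
   = 0.0783.

0.0783


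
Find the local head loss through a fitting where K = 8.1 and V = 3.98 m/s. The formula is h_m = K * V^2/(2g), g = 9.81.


Minor loss formula: h_m = K * V^2/(2g).
V^2 = 3.98^2 = 15.8404.
V^2/(2g) = 15.8404 / 19.62 = 0.8074 m.
h_m = 8.1 * 0.8074 = 6.5396 m.

6.5396


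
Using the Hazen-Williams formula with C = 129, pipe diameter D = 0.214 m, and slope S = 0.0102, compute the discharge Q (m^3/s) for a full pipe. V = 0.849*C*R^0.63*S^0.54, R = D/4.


For a full circular pipe, R = D/4 = 0.214/4 = 0.0535 m.
V = 0.849 * 129 * 0.0535^0.63 * 0.0102^0.54
  = 0.849 * 129 * 0.158075 * 0.084071
  = 1.4555 m/s.
Pipe area A = pi*D^2/4 = pi*0.214^2/4 = 0.036 m^2.
Q = A * V = 0.036 * 1.4555 = 0.0524 m^3/s.

0.0524
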